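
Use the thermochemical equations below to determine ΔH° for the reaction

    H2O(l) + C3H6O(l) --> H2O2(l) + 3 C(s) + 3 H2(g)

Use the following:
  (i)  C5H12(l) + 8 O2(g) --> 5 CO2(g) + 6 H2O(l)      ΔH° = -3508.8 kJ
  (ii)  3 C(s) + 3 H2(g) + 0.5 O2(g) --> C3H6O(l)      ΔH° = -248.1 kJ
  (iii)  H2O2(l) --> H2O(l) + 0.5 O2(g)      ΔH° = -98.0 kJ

ΔH° = 346.1 kJ

(i): not needed.
(ii) reversed: +248.1 kJ
(iii) reversed: +98.0 kJ
By Hess's law, ΔH° = (+248.1) + (+98.0) = 346.1 kJ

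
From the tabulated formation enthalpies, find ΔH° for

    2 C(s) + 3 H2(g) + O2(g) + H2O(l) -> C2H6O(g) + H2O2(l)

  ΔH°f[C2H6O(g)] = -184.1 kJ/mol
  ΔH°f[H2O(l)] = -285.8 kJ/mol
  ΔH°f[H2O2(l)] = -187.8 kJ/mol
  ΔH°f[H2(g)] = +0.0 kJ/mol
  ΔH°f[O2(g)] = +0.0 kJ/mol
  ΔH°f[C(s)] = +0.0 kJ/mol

ΔH° = -86.1 kJ/mol

Products: 1·(-184.1) + 1·(-187.8) = -371.9
Reactants: 2·(+0.0) + 3·(+0.0) + 1·(+0.0) + 1·(-285.8) = -285.8
ΔH° = (-371.9) − (-285.8) = -86.1 kJ/mol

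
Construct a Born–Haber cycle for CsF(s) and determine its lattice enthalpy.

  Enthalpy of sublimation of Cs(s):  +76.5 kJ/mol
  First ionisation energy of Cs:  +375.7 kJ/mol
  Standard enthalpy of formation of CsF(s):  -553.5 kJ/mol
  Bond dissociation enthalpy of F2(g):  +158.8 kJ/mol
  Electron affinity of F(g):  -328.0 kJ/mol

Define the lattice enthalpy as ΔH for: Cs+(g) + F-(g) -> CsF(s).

ΔHf° = 1·ΔHsub + 1·(ΣIE) + 1/2·D(F2) + 1·EA + U
-553.5 = 1·(+76.5) + 1·(+375.7) + 1/2·(+158.8) + 1·(-328.0) + U
U = -553.5 − (+203.6) = -757.1 kJ/mol

U = -757.1 kJ/mol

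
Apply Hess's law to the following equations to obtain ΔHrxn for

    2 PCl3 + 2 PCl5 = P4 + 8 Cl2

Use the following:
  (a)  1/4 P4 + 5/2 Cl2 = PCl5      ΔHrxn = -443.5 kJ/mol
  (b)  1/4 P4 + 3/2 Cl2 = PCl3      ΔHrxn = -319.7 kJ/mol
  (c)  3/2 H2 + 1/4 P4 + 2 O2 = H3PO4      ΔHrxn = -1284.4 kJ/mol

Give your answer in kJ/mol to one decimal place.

ΔHrxn = 1526.4 kJ/mol

(a) reversed and × 2: (-2)·(-443.5) = +887.0 kJ/mol
(b) reversed and × 2: (-2)·(-319.7) = +639.4 kJ/mol
(c): not needed.
ΔHrxn = (+887.0) + (+639.4) = 1526.4 kJ/mol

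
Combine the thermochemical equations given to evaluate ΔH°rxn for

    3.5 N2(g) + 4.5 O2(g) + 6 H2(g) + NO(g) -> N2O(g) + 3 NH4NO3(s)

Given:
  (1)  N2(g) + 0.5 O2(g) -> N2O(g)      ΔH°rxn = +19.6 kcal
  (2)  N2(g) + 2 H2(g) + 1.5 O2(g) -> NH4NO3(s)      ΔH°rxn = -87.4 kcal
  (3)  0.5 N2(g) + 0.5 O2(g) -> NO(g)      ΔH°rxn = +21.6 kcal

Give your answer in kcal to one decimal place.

(1) as written (N2O(g) already on the product side): +19.6 kcal
(2) × 3 (×3 to match 3 NH4NO3(s) in the target): (3)·(-87.4) = -262.2 kcal
(3) reversed (NO(g) must end up as a reactant): -21.6 kcal
ΔH°rxn = (+19.6) + (-262.2) + (-21.6) = -264.2 kcal

ΔH°rxn = -264.2 kcal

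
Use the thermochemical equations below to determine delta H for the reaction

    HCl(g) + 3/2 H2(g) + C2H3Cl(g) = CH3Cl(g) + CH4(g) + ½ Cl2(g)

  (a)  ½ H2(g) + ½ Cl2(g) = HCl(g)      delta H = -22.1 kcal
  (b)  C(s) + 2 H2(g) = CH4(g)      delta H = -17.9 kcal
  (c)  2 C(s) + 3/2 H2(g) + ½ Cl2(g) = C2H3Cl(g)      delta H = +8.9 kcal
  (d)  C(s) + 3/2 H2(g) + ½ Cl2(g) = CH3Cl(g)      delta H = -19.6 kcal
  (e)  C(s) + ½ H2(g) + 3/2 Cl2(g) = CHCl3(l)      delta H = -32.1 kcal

delta H = -24.3 kcal

(a) reversed (reverse to put HCl(g) on the reactant side): +22.1 kcal
(b) as written (CH4(g) already on the product side): -17.9 kcal
(c) reversed (C2H3Cl(g) must end up as a reactant): -8.9 kcal
(d) as written (CH3Cl(g) already on the product side): -19.6 kcal
(e): not needed (CHCl3(l) appears nowhere else).
Combining the equations, delta H = (-1)·(-22.1) + (1)·(-17.9) + (-1)·(+8.9) + (1)·(-19.6) = -24.3 kcal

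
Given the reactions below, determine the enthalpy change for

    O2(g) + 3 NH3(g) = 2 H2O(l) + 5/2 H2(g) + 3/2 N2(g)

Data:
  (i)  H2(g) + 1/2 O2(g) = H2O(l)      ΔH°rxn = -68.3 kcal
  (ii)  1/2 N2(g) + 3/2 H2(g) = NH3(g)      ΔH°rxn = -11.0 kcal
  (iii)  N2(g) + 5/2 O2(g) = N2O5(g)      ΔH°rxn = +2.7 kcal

(i) × 2 (×2 to match 2 H2O(l) in the target): (2)·(-68.3) = -136.6 kcal
(ii) reversed and × 3 (reverse to put NH3(g) on the reactant side; ×3 to match 3 NH3(g) in the target): (-3)·(-11.0) = +33.0 kcal
(iii): not needed (N2O5(g) appears nowhere else).
Summing the manipulated equations, ΔH°rxn = (2)·(-68.3) + (-3)·(-11.0) = -103.6 kcal

ΔH°rxn = -103.6 kcal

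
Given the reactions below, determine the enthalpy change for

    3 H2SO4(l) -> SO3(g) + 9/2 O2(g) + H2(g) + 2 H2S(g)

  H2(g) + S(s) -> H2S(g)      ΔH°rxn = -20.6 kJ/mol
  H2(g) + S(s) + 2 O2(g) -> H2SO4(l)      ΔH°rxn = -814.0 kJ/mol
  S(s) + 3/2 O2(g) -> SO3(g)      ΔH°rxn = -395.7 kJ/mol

ΔH°rxn = 2005.1 kJ/mol

equation 1 × 2 (scale by 2 for the 2 H2S(g)): (2)·(-20.6) = -41.2 kJ/mol
equation 2 reversed and × 3 (H2SO4(l) must end up as a reactant; scale by 3 for the 3 H2SO4(l)): (-3)·(-814.0) = +2442.0 kJ/mol
equation 3 as written (SO3(g) already on the product side): -395.7 kJ/mol
Since enthalpy is a state function, ΔH°rxn = (2)·(-20.6) + (-3)·(-814.0) + (1)·(-395.7) = 2005.1 kJ/mol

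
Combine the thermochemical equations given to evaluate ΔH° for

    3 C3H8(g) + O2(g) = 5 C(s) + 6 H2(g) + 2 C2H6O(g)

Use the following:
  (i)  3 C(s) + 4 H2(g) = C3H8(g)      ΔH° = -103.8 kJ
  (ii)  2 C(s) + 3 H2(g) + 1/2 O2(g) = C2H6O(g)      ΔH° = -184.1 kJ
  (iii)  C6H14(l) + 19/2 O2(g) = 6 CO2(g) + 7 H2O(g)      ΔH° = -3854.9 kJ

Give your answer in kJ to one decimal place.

ΔH° = -56.8 kJ

(i) reversed and × 3 (reverse to put C3H8(g) on the reactant side; ×3 to match 3 C3H8(g) in the target): (-3)·(-103.8) = +311.4 kJ
(ii) × 2 (scale by 2 for the 2 C2H6O(g)): (2)·(-184.1) = -368.2 kJ
(iii): not needed (C6H14(l) appears nowhere else).
Summing the manipulated equations, ΔH° = (-3)·(-103.8) + (2)·(-184.1) = -56.8 kJ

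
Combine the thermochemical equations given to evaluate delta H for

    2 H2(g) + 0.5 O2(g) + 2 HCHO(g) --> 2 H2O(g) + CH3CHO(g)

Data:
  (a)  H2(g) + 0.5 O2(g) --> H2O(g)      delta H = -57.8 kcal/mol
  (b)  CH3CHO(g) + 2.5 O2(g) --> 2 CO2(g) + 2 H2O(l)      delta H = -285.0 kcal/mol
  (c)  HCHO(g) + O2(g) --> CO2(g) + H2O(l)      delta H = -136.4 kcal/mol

delta H = -103.4 kcal/mol

(a) × 2: (2)·(-57.8) = -115.6 kcal/mol
(b) reversed: +285.0 kcal/mol
(c) × 2: (2)·(-136.4) = -272.8 kcal/mol
delta H = (2)·(-57.8) + (-1)·(-285.0) + (2)·(-136.4) = -103.4 kcal/mol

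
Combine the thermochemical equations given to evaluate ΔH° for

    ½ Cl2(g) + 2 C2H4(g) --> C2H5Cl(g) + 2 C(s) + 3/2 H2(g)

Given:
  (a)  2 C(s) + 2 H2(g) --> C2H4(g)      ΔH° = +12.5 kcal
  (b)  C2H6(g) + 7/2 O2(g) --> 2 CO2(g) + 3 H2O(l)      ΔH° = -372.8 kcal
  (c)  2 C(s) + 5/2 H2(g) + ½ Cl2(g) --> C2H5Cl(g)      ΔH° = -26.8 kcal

(a) reversed and × 2 (reverse to put C2H4(g) on the reactant side; ×2 to match 2 C2H4(g) in the target): (-2)·(+12.5) = -25.0 kcal
(b): not needed (H2O(l) appears nowhere else).
(c) as written (C2H5Cl(g) already on the product side): -26.8 kcal
ΔH° = (-2)·(+12.5) + (1)·(-26.8) = -51.8 kcal

ΔH° = -51.8 kcal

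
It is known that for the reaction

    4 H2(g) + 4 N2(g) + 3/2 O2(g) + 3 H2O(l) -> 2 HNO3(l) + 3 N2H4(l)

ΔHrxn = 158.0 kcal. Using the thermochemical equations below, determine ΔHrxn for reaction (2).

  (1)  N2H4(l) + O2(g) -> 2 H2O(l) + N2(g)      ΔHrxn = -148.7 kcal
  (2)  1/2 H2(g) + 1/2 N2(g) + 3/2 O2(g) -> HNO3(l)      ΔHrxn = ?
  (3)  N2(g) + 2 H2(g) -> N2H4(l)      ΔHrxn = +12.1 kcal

(1) reversed and × 3/2 (H2O(l) must end up as a reactant; scale by 3/2 for the 3 H2O(l)): (-3/2)·(-148.7) = +223.05 kcal
(2) × 2 (×2 to match 2 HNO3(l) in the target): contributes 2·x
(3) × 3/2: (3/2)·(+12.1) = +18.15 kcal
+158.0 = (+223.05) + (+18.15) + 2·x
x = (+158.0 − (+241.2)) / (2) = -41.6 kcal

ΔHrxn = -41.6 kcal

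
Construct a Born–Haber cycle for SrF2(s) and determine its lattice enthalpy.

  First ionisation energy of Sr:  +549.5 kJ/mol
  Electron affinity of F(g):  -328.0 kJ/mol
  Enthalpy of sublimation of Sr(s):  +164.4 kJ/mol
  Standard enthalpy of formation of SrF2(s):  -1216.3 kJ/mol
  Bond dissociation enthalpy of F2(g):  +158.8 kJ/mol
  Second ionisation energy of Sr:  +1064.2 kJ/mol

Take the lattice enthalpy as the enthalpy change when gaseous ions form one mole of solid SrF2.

ΔHf° = 1·ΔHsub + 1·(ΣIE) + 1·D(F2) + 2·EA + U
-1216.3 = 1·(+164.4) + 1·(+1613.7) + 1·(+158.8) + 2·(-328.0) + U
U = -1216.3 − (+1280.9) = -2497.2 kJ/mol

U = -2497.2 kJ/mol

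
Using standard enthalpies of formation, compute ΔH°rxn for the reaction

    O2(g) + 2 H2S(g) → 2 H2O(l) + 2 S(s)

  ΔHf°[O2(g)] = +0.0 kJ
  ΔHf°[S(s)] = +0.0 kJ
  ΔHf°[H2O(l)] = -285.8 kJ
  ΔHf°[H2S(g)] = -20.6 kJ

ΔH°rxn = Σ nΔHf°(products) − Σ nΔHf°(reactants).
Products: 2·(-285.8) + 2·(+0.0) = -571.6
Reactants: 1·(+0.0) + 2·(-20.6) = -41.2
ΔH°rxn = (-571.6) − (-41.2) = -530.4 kJ

ΔH°rxn = -530.4 kJ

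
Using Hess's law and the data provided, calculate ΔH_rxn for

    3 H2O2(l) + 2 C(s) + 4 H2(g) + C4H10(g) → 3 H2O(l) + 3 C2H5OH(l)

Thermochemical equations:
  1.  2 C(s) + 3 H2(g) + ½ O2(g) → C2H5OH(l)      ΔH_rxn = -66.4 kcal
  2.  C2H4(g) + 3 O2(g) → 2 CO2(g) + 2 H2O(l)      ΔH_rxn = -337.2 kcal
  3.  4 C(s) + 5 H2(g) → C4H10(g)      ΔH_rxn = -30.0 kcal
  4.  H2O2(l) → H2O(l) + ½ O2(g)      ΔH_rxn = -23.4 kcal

eq. 1 × 3: (3)·(-66.4) = -199.2 kcal
eq. 2: not needed.
eq. 3 reversed: +30.0 kcal
eq. 4 × 3: (3)·(-23.4) = -70.2 kcal
Combining the equations, ΔH_rxn = (3)·(-66.4) + (-1)·(-30.0) + (3)·(-23.4) = -239.4 kcal

ΔH_rxn = -239.4 kcal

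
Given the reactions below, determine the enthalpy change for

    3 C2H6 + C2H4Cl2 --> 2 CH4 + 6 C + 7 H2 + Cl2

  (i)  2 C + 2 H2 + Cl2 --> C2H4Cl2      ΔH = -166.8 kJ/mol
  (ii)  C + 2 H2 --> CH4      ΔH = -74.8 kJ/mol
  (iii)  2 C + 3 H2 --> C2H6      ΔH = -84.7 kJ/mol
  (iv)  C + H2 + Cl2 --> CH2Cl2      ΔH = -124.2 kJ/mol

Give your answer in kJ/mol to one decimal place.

ΔH = 271.3 kJ/mol

(i) reversed: +166.8 kJ/mol
(ii) × 2: (2)·(-74.8) = -149.6 kJ/mol
(iii) reversed and × 3: (-3)·(-84.7) = +254.1 kJ/mol
(iv): not needed.
Summing the manipulated equations, ΔH = (-1)·(-166.8) + (2)·(-74.8) + (-3)·(-84.7) = 271.3 kJ/mol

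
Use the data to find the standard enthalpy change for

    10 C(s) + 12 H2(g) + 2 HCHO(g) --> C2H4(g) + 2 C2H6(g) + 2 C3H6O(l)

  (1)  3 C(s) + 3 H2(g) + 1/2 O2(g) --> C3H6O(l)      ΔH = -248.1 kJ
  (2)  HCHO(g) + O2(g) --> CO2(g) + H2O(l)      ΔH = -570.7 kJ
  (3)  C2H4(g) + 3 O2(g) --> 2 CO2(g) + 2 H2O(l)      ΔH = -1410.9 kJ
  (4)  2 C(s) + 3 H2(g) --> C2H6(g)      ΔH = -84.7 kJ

ΔH = -396.1 kJ

(1) × 2 (×2 to match 2 C3H6O(l) in the target): (2)·(-248.1) = -496.2 kJ
(2) × 2 (scale by 2 for the 2 HCHO(g)): (2)·(-570.7) = -1141.4 kJ
(3) reversed (reverse to put C2H4(g) on the product side): +1410.9 kJ
(4) × 2 (×2 to match 2 C2H6(g) in the target): (2)·(-84.7) = -169.4 kJ
By Hess's law, ΔH = (2)·(-248.1) + (2)·(-570.7) + (-1)·(-1410.9) + (2)·(-84.7) = -396.1 kJ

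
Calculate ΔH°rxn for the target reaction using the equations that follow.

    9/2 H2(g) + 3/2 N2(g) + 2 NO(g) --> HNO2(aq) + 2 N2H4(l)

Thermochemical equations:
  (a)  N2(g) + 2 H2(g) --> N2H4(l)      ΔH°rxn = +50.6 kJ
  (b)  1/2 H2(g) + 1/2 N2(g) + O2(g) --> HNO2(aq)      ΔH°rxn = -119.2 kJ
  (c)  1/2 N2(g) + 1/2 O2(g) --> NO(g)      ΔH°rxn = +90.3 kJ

ΔH°rxn = -198.6 kJ

(a) × 2 (×2 to match 2 N2H4(l) in the target): (2)·(+50.6) = +101.2 kJ
(b) as written (HNO2(aq) already on the product side): -119.2 kJ
(c) reversed and × 2 (NO(g) must end up as a reactant; scale by 2 for the 2 NO(g)): (-2)·(+90.3) = -180.6 kJ
Summing the manipulated equations, ΔH°rxn = (2)·(+50.6) + (1)·(-119.2) + (-2)·(+90.3) = -198.6 kJ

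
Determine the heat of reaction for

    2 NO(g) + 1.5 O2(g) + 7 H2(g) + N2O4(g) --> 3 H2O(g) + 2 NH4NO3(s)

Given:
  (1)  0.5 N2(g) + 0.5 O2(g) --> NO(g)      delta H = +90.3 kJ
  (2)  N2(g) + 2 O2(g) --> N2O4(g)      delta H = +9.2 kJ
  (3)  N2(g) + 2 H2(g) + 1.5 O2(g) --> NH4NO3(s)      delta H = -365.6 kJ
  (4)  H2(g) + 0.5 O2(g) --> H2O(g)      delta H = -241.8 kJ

delta H = -1646.4 kJ

(1) reversed and × 2: (-2)·(+90.3) = -180.6 kJ
(2) reversed: -9.2 kJ
(3) × 2: (2)·(-365.6) = -731.2 kJ
(4) × 3: (3)·(-241.8) = -725.4 kJ
Summing the manipulated equations, delta H = (-2)·(+90.3) + (-1)·(+9.2) + (2)·(-365.6) + (3)·(-241.8) = -1646.4 kJ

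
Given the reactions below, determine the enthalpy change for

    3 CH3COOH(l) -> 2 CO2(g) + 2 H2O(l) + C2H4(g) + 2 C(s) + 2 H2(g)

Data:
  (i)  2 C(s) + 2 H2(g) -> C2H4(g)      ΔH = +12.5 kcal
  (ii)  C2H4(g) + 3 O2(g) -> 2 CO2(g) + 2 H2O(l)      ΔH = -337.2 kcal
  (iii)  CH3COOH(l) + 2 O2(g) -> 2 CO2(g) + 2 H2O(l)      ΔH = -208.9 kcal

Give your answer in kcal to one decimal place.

(i) reversed: -12.5 kcal
(ii) reversed and × 2: (-2)·(-337.2) = +674.4 kcal
(iii) × 3: (3)·(-208.9) = -626.7 kcal
ΔH = (-12.5) + (+674.4) + (-626.7) = 35.2 kcal

ΔH = 35.2 kcal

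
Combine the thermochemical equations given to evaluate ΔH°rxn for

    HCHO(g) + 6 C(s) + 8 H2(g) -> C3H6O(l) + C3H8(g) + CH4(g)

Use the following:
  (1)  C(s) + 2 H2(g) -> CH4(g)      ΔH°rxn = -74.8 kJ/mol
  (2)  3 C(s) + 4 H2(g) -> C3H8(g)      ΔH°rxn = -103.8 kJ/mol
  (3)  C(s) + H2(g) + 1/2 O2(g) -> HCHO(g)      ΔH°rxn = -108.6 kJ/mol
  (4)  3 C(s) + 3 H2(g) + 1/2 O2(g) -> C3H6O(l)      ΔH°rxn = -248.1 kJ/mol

(1) as written: -74.8 kJ/mol
(2) as written: -103.8 kJ/mol
(3) reversed: +108.6 kJ/mol
(4) as written: -248.1 kJ/mol
ΔH°rxn = (1)·(-74.8) + (1)·(-103.8) + (-1)·(-108.6) + (1)·(-248.1) = -318.1 kJ/mol

ΔH°rxn = -318.1 kJ/mol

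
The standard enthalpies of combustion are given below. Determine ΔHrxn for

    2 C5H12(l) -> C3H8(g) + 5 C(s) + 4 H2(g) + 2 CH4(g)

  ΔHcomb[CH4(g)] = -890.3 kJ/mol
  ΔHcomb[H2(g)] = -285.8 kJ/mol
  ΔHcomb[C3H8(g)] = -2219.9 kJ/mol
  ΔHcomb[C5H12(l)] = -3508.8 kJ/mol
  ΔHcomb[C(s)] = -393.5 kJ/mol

ΔHrxn = 93.6 kJ/mol

With combustion enthalpies, reactants minus products:
= [2·(-3508.8)] − [1·(-2219.9) + 5·(-393.5) + 4·(-285.8) + 2·(-890.3)]
= 93.6 kJ/mol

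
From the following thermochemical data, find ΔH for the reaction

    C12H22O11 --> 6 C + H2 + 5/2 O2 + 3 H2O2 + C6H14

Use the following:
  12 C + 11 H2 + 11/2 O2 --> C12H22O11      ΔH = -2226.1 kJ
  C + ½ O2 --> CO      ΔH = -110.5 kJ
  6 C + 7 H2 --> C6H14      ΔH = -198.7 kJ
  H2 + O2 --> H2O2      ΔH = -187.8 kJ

ΔH = 1464.0 kJ

equation 1 reversed: +2226.1 kJ
equation 2: not needed.
equation 3 as written: -198.7 kJ
equation 4 × 3: (3)·(-187.8) = -563.4 kJ
ΔH = (-1)·(-2226.1) + (1)·(-198.7) + (3)·(-187.8) = 1464.0 kJ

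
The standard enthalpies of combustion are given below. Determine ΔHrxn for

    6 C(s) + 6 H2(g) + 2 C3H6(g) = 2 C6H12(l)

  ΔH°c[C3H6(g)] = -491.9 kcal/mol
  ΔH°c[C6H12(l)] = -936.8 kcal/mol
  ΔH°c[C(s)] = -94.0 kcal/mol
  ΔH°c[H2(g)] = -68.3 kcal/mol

ΔHrxn = -84.0 kcal/mol

Using ΔH = Σ nΔHc°(reactants) − Σ nΔHc°(products):
= [6·(-94.0) + 6·(-68.3) + 2·(-491.9)] − [2·(-936.8)]
= -84.0 kcal/mol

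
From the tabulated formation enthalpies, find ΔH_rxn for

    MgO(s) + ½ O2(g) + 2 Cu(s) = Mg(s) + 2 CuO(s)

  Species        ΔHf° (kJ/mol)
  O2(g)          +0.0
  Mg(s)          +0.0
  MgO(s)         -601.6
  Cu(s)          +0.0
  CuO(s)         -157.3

ΔH°rxn = Σ nΔHf°(products) − Σ nΔHf°(reactants).
Products: 1·(+0.0) + 2·(-157.3) = -314.6
Reactants: 1·(-601.6) + 1/2·(+0.0) + 2·(+0.0) = -601.6
ΔH_rxn = (-314.6) − (-601.6) = 287.0 kJ/mol

ΔH_rxn = 287.0 kJ/mol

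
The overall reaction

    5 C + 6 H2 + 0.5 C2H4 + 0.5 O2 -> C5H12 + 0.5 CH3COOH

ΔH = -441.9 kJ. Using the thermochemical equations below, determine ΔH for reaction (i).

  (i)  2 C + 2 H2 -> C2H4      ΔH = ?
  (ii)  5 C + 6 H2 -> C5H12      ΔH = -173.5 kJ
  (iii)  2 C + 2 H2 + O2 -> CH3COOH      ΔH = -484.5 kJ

ΔH = 52.3 kJ

(i) reversed and × 1/2 (reverse to put C2H4 on the reactant side; scale by 1/2 for the 1/2 C2H4): contributes −1/2·x
(ii) as written (C5H12 already on the product side): -173.5 kJ
(iii) × 1/2 (scale by 1/2 for the 1/2 CH3COOH): (1/2)·(-484.5) = -242.25 kJ
-441.9 = (-173.5) + (-242.25) − 1/2·x
x = (-441.9 − (-415.75)) / (-1/2) = 52.3 kJ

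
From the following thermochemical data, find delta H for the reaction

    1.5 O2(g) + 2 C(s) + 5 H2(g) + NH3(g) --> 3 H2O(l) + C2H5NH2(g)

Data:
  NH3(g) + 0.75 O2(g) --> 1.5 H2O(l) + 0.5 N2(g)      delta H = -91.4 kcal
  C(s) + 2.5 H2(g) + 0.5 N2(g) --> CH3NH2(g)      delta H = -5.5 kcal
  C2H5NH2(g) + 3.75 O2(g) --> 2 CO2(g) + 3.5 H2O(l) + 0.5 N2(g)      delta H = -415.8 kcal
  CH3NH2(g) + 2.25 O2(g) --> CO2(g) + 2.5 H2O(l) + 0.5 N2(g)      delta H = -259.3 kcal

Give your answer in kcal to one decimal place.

equation 1 as written (NH3(g) already on the reactant side): -91.4 kcal
equation 2 × 2 (scale by 2 for the 2 C(s)): (2)·(-5.5) = -11.0 kcal
equation 3 reversed (reverse to put C2H5NH2(g) on the product side): +415.8 kcal
equation 4 × 2: (2)·(-259.3) = -518.6 kcal
Since enthalpy is a state function, delta H = (-91.4) + (-11.0) + (+415.8) + (-518.6) = -205.2 kcal

delta H = -205.2 kcal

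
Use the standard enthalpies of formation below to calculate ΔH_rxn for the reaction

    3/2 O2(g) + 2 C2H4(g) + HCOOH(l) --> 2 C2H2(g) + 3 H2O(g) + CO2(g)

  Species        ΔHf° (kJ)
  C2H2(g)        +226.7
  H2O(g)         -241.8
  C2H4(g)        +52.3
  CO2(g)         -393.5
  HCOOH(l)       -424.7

ΔH_rxn = -345.4 kJ

ΔH°rxn = Σ nΔHf°(products) − Σ nΔHf°(reactants).
Products: 2·(+226.7) + 3·(-241.8) + 1·(-393.5) = -665.5
Reactants: 3/2·(+0.0) + 2·(+52.3) + 1·(-424.7) = -320.1
ΔH_rxn = (-665.5) − (-320.1) = -345.4 kJ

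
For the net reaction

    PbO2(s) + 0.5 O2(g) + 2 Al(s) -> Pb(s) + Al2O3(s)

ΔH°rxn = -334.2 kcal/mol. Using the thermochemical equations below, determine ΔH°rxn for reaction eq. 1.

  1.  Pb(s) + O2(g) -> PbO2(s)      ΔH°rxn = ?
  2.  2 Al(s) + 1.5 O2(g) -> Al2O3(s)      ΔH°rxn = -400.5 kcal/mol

ΔH°rxn = -66.3 kcal/mol

eq. 1 reversed: contributes −x
eq. 2 as written: -400.5 kcal/mol
-334.2 = (-400.5) − x
x = (-334.2 − (-400.5)) / (-1) = -66.3 kcal/mol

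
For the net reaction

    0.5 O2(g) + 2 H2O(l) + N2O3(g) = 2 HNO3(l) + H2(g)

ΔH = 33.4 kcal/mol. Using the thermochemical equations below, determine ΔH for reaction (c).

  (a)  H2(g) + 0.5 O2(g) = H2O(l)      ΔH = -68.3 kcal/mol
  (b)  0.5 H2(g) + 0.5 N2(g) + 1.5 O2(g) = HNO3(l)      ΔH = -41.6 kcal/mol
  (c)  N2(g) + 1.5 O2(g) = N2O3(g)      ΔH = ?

(a) reversed and × 2: (-2)·(-68.3) = +136.6 kcal/mol
(b) × 2: (2)·(-41.6) = -83.2 kcal/mol
(c) reversed: contributes −x
+33.4 = (+136.6) + (-83.2) − x
x = (+33.4 − (+53.4)) / (-1) = 20.0 kcal/mol

ΔH = 20.0 kcal/mol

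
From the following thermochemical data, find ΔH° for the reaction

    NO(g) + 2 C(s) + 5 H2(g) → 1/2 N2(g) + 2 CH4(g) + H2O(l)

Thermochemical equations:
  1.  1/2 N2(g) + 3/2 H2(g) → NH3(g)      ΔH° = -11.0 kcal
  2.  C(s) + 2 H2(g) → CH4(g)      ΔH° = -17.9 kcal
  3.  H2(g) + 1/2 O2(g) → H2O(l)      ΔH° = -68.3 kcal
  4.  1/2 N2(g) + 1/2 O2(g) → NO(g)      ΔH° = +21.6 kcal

eq. 1: not needed.
eq. 2 × 2: (2)·(-17.9) = -35.8 kcal
eq. 3 as written: -68.3 kcal
eq. 4 reversed: -21.6 kcal
ΔH° = (-35.8) + (-68.3) + (-21.6) = -125.7 kcal

ΔH° = -125.7 kcal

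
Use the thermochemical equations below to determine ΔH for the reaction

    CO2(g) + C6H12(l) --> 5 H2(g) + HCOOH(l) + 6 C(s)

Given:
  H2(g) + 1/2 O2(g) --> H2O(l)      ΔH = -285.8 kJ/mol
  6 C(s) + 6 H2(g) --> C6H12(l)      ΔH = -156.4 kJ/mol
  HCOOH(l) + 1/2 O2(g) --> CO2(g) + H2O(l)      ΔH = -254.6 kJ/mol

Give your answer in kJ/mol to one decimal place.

ΔH = 125.2 kJ/mol

equation 1 as written: -285.8 kJ/mol
equation 2 reversed (C6H12(l) must end up as a reactant): +156.4 kJ/mol
equation 3 reversed (HCOOH(l) must end up as a product): +254.6 kJ/mol
Since enthalpy is a state function, ΔH = (-285.8) + (+156.4) + (+254.6) = 125.2 kJ/mol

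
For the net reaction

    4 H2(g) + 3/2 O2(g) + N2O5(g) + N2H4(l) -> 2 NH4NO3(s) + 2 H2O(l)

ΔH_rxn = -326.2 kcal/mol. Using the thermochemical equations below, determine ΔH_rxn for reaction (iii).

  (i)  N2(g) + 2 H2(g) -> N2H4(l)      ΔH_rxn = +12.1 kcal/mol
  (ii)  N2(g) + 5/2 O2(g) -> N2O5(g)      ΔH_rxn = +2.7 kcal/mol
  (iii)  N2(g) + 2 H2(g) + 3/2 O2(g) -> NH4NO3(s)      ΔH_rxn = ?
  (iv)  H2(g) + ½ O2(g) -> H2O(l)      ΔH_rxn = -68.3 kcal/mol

(i) reversed: -12.1 kcal/mol
(ii) reversed: -2.7 kcal/mol
(iii) × 2: contributes 2·x
(iv) × 2: (2)·(-68.3) = -136.6 kcal/mol
-326.2 = (-12.1) + (-2.7) + (-136.6) + 2·x
x = (-326.2 − (-151.4)) / (2) = -87.4 kcal/mol

ΔH_rxn = -87.4 kcal/mol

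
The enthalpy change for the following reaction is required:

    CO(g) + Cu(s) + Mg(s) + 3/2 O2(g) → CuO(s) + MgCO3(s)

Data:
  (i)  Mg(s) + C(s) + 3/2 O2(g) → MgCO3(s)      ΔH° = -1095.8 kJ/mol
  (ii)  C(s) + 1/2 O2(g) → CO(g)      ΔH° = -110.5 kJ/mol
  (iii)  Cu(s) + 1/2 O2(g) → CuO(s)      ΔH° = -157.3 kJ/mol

(i) as written (MgCO3(s) already on the product side): -1095.8 kJ/mol
(ii) reversed (CO(g) must end up as a reactant): +110.5 kJ/mol
(iii) as written (CuO(s) already on the product side): -157.3 kJ/mol
ΔH° = (1)·(-1095.8) + (-1)·(-110.5) + (1)·(-157.3) = -1142.6 kJ/mol

ΔH° = -1142.6 kJ/mol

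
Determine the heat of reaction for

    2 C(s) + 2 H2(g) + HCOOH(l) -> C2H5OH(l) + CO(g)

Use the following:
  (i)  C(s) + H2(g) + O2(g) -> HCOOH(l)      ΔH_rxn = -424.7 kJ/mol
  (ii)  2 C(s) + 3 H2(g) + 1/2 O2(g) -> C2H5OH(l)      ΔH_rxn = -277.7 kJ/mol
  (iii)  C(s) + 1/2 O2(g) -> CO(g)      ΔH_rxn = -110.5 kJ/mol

ΔH_rxn = 36.5 kJ/mol

(i) reversed: +424.7 kJ/mol
(ii) as written: -277.7 kJ/mol
(iii) as written: -110.5 kJ/mol
Since enthalpy is a state function, ΔH_rxn = (-1)·(-424.7) + (1)·(-277.7) + (1)·(-110.5) = 36.5 kJ/mol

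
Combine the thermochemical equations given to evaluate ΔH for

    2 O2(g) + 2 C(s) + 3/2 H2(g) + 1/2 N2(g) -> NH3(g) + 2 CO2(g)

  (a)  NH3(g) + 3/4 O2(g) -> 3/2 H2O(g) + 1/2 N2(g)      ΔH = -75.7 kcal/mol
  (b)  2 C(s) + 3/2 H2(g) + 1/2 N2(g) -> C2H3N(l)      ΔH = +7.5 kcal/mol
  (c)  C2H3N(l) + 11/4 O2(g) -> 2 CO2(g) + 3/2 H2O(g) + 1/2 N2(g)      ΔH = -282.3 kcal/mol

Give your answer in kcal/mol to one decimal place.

(a) reversed (reverse to put NH3(g) on the product side): +75.7 kcal/mol
(b) as written (C(s) already on the reactant side): +7.5 kcal/mol
(c) as written (CO2(g) already on the product side): -282.3 kcal/mol
Since enthalpy is a state function, ΔH = (+75.7) + (+7.5) + (-282.3) = -199.1 kcal/mol

ΔH = -199.1 kcal/mol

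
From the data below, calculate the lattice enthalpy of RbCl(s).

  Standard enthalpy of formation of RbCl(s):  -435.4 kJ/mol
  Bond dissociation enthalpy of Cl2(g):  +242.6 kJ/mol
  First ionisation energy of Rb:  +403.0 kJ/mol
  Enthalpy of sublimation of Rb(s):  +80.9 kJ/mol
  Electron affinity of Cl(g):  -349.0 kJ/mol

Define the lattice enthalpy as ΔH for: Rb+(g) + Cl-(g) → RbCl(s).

U = -691.6 kJ/mol

ΔHf° = 1·ΔHsub + 1·(ΣIE) + 1/2·D(Cl2) + 1·EA + U
-435.4 = 1·(+80.9) + 1·(+403.0) + 1/2·(+242.6) + 1·(-349.0) + U
U = -435.4 − (+256.2) = -691.6 kJ/mol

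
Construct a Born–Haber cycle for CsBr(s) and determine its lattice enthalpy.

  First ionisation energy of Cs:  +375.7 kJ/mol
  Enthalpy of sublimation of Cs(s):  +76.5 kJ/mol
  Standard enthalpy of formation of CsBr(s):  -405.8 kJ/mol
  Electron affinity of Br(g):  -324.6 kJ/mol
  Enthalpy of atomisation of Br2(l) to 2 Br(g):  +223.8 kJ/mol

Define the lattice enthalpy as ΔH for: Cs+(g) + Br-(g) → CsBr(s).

U = -645.3 kJ/mol

ΔHf° = 1·ΔHsub + 1·(ΣIE) + 1/2·D(Br2) + 1·EA + U
-405.8 = 1·(+76.5) + 1·(+375.7) + 1/2·(+223.8) + 1·(-324.6) + U
U = -405.8 − (+239.5) = -645.3 kJ/mol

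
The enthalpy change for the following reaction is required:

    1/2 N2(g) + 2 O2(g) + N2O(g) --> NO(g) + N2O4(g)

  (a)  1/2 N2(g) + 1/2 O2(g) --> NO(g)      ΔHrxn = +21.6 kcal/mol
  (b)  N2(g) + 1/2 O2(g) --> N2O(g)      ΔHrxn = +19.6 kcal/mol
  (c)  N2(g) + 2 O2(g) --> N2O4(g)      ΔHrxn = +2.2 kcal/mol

ΔHrxn = 4.2 kcal/mol

(a) as written (NO(g) already on the product side): +21.6 kcal/mol
(b) reversed (N2O(g) must end up as a reactant): -19.6 kcal/mol
(c) as written (N2O4(g) already on the product side): +2.2 kcal/mol
By Hess's law, ΔHrxn = (1)·(+21.6) + (-1)·(+19.6) + (1)·(+2.2) = 4.2 kcal/mol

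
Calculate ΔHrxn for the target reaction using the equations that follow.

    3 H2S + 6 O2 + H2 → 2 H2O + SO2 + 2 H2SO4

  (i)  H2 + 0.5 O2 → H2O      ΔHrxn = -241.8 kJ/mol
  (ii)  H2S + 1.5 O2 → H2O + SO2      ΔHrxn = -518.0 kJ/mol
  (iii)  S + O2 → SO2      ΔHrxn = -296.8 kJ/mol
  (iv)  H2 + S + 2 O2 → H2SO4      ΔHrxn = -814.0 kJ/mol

ΔHrxn = -2346.6 kJ/mol

(i) reversed: +241.8 kJ/mol
(ii) × 3: (3)·(-518.0) = -1554.0 kJ/mol
(iii) reversed and × 2: (-2)·(-296.8) = +593.6 kJ/mol
(iv) × 2: (2)·(-814.0) = -1628.0 kJ/mol
Summing the manipulated equations, ΔHrxn = (-1)·(-241.8) + (3)·(-518.0) + (-2)·(-296.8) + (2)·(-814.0) = -2346.6 kJ/mol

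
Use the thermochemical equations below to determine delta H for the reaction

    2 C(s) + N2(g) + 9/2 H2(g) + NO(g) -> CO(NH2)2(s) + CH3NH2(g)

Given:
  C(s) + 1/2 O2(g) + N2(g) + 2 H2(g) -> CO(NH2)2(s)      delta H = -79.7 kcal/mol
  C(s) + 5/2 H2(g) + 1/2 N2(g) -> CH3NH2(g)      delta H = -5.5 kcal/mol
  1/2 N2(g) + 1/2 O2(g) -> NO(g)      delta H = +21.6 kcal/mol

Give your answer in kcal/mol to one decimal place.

delta H = -106.8 kcal/mol

equation 1 as written: -79.7 kcal/mol
equation 2 as written: -5.5 kcal/mol
equation 3 reversed: -21.6 kcal/mol
delta H = (-79.7) + (-5.5) + (-21.6) = -106.8 kcal/mol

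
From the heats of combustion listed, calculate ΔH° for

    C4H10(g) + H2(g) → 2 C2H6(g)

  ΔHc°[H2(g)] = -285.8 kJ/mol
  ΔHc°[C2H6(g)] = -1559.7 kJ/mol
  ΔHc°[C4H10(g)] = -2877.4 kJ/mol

ΔH° = -43.8 kJ/mol

With combustion enthalpies, reactants minus products:
= [1·(-2877.4) + 1·(-285.8)] − [2·(-1559.7)]
= -43.8 kJ/mol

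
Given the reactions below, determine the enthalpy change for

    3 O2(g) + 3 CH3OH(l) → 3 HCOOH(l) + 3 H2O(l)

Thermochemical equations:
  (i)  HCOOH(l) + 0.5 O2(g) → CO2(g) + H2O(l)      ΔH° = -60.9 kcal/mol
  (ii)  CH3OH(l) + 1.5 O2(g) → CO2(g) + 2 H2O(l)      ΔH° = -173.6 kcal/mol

ΔH° = -338.1 kcal/mol

(i) reversed and × 3 (HCOOH(l) must end up as a product; ×3 to match 3 HCOOH(l) in the target): (-3)·(-60.9) = +182.7 kcal/mol
(ii) × 3 (scale by 3 for the 3 CH3OH(l)): (3)·(-173.6) = -520.8 kcal/mol
Combining the equations, ΔH° = (+182.7) + (-520.8) = -338.1 kcal/mol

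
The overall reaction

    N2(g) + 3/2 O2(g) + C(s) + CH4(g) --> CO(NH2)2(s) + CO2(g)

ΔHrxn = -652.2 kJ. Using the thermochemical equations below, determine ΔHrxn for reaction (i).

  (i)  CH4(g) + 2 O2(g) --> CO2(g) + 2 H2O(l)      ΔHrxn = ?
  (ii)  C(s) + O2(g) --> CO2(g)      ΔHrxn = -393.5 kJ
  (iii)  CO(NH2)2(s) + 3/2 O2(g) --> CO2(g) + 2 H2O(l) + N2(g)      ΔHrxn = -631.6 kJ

(i) as written (CH4(g) already on the reactant side): contributes x
(ii) as written (C(s) already on the reactant side): -393.5 kJ
(iii) reversed (CO(NH2)2(s) must end up as a product): +631.6 kJ
-652.2 = (-393.5) + (+631.6) + x
x = (-652.2 − (+238.1)) / (1) = -890.3 kJ

ΔHrxn = -890.3 kJ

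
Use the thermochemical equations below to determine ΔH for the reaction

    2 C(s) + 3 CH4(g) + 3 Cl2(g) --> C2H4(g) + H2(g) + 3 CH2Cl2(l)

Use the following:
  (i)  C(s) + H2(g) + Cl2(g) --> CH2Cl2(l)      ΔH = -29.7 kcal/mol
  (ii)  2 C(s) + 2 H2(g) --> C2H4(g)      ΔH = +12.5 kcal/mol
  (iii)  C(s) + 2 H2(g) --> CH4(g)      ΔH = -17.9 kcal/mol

ΔH = -22.9 kcal/mol

(i) × 3 (scale by 3 for the 3 CH2Cl2(l)): (3)·(-29.7) = -89.1 kcal/mol
(ii) as written (C2H4(g) already on the product side): +12.5 kcal/mol
(iii) reversed and × 3 (CH4(g) must end up as a reactant; ×3 to match 3 CH4(g) in the target): (-3)·(-17.9) = +53.7 kcal/mol
Combining the equations, ΔH = (3)·(-29.7) + (1)·(+12.5) + (-3)·(-17.9) = -22.9 kcal/mol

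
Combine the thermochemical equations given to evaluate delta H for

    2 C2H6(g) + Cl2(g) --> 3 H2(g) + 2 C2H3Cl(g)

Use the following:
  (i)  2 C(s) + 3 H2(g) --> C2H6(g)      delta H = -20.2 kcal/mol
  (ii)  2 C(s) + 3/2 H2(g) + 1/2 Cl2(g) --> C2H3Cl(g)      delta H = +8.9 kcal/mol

(i) reversed and × 2 (C2H6(g) must end up as a reactant; scale by 2 for the 2 C2H6(g)): (-2)·(-20.2) = +40.4 kcal/mol
(ii) × 2 (scale by 2 for the 2 C2H3Cl(g)): (2)·(+8.9) = +17.8 kcal/mol
Since enthalpy is a state function, delta H = (-2)·(-20.2) + (2)·(+8.9) = 58.2 kcal/mol

delta H = 58.2 kcal/mol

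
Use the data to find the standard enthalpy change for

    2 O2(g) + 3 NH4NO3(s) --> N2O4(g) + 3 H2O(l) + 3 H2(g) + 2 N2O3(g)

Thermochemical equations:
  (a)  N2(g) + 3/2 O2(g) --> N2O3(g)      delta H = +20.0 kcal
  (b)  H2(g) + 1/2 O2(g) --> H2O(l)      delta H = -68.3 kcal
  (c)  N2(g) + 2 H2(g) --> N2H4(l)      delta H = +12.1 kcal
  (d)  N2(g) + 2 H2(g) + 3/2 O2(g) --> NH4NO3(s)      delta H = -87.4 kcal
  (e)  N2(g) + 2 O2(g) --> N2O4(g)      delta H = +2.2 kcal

delta H = 99.5 kcal

(a) × 2: (2)·(+20.0) = +40.0 kcal
(b) × 3: (3)·(-68.3) = -204.9 kcal
(c): not needed.
(d) reversed and × 3: (-3)·(-87.4) = +262.2 kcal
(e) as written: +2.2 kcal
delta H = (2)·(+20.0) + (3)·(-68.3) + (-3)·(-87.4) + (1)·(+2.2) = 99.5 kcal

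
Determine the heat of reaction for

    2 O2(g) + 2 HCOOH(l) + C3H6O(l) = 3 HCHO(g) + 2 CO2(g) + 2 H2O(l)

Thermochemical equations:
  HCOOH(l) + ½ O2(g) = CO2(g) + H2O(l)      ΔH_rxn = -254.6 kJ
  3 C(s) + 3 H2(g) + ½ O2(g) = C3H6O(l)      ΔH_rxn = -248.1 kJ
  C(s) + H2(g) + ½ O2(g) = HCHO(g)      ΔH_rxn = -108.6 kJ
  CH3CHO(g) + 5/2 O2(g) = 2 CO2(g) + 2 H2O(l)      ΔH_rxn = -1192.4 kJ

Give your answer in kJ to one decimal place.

equation 1 × 2: (2)·(-254.6) = -509.2 kJ
equation 2 reversed: +248.1 kJ
equation 3 × 3: (3)·(-108.6) = -325.8 kJ
equation 4: not needed.
Summing the manipulated equations, ΔH_rxn = (-509.2) + (+248.1) + (-325.8) = -586.9 kJ

ΔH_rxn = -586.9 kJ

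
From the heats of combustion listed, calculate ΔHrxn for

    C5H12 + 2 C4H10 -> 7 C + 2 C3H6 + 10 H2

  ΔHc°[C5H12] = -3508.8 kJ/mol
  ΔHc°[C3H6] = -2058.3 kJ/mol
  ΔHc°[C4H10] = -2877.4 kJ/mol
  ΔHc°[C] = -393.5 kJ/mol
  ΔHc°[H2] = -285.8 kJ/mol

ΔHrxn = 465.5 kJ/mol

Using ΔH = Σ nΔHc°(reactants) − Σ nΔHc°(products):
= [1·(-3508.8) + 2·(-2877.4)] − [7·(-393.5) + 2·(-2058.3) + 10·(-285.8)]
= 465.5 kJ/mol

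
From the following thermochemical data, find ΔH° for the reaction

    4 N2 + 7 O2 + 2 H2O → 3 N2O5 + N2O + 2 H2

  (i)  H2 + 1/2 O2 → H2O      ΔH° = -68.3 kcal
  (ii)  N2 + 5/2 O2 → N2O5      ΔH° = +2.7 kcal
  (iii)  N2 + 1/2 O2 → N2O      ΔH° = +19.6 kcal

ΔH° = 164.3 kcal

(i) reversed and × 2 (reverse to put H2O on the reactant side; scale by 2 for the 2 H2O): (-2)·(-68.3) = +136.6 kcal
(ii) × 3 (×3 to match 3 N2O5 in the target): (3)·(+2.7) = +8.1 kcal
(iii) as written (N2O already on the product side): +19.6 kcal
ΔH° = (-2)·(-68.3) + (3)·(+2.7) + (1)·(+19.6) = 164.3 kcal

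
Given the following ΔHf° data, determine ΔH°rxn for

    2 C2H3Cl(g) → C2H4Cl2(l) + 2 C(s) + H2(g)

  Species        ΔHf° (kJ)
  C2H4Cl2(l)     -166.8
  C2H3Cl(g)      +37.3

ΔH°rxn = -241.4 kJ

ΔH°rxn = Σ nΔHf°(products) − Σ nΔHf°(reactants).
Products: 1·(-166.8) + 2·(+0.0) + 1·(+0.0) = -166.8
Reactants: 2·(+37.3) = +74.6
ΔH°rxn = (-166.8) − (+74.6) = -241.4 kJ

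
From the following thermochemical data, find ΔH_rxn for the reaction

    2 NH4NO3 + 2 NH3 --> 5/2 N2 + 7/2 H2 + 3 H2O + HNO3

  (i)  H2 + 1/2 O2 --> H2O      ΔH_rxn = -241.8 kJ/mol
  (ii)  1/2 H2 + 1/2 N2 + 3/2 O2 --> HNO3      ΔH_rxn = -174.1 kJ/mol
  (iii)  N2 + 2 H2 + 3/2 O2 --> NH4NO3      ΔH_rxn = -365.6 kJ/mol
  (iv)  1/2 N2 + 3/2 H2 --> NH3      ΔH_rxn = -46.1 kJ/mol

(i) × 3 (scale by 3 for the 3 H2O): (3)·(-241.8) = -725.4 kJ/mol
(ii) as written (HNO3 already on the product side): -174.1 kJ/mol
(iii) reversed and × 2 (NH4NO3 must end up as a reactant; scale by 2 for the 2 NH4NO3): (-2)·(-365.6) = +731.2 kJ/mol
(iv) reversed and × 2 (reverse to put NH3 on the reactant side; ×2 to match 2 NH3 in the target): (-2)·(-46.1) = +92.2 kJ/mol
ΔH_rxn = (3)·(-241.8) + (1)·(-174.1) + (-2)·(-365.6) + (-2)·(-46.1) = -76.1 kJ/mol

ΔH_rxn = -76.1 kJ/mol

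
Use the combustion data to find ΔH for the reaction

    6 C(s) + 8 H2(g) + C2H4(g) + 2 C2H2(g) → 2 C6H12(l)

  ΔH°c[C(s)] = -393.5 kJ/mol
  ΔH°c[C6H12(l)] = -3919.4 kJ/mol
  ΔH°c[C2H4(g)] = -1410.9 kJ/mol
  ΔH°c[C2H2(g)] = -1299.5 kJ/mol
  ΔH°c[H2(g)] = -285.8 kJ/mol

With combustion enthalpies, reactants minus products:
= [6·(-393.5) + 8·(-285.8) + 1·(-1410.9) + 2·(-1299.5)] − [2·(-3919.4)]
= -818.5 kJ/mol

ΔH = -818.5 kJ/mol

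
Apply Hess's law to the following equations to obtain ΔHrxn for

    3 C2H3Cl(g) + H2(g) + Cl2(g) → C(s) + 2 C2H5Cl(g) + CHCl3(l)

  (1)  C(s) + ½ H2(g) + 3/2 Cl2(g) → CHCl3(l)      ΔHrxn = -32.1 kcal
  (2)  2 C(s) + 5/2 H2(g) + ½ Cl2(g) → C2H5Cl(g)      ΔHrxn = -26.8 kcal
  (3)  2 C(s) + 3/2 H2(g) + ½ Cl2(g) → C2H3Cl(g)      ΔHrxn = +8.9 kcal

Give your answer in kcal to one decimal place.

ΔHrxn = -112.4 kcal

(1) as written: -32.1 kcal
(2) × 2: (2)·(-26.8) = -53.6 kcal
(3) reversed and × 3: (-3)·(+8.9) = -26.7 kcal
ΔHrxn = (-32.1) + (-53.6) + (-26.7) = -112.4 kcal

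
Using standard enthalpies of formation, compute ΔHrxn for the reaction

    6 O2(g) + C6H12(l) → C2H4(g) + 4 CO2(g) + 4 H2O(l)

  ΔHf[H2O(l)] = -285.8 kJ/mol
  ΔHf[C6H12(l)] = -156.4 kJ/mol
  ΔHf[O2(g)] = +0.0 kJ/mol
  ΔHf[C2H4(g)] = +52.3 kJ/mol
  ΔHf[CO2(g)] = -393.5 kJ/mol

ΔHrxn = -2508.5 kJ/mol

ΔH°rxn = Σ nΔHf°(products) − Σ nΔHf°(reactants).
Products: 1·(+52.3) + 4·(-393.5) + 4·(-285.8) = -2664.9
Reactants: 6·(+0.0) + 1·(-156.4) = -156.4
ΔHrxn = (-2664.9) − (-156.4) = -2508.5 kJ/mol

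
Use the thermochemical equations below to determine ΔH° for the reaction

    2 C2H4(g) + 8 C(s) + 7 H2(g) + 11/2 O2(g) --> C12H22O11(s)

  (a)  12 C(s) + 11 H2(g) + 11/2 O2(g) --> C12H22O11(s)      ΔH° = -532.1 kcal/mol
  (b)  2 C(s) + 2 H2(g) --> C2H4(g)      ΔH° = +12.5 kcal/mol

ΔH° = -557.1 kcal/mol

(a) as written: -532.1 kcal/mol
(b) reversed and × 2: (-2)·(+12.5) = -25.0 kcal/mol
ΔH° = (1)·(-532.1) + (-2)·(+12.5) = -557.1 kcal/mol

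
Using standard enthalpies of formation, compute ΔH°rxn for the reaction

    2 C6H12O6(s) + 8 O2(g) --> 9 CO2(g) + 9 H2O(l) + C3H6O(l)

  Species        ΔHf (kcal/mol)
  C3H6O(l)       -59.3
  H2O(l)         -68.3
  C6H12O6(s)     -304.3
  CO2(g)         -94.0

Products: 9·(-94.0) + 9·(-68.3) + 1·(-59.3) = -1520.0
Reactants: 2·(-304.3) + 8·(+0.0) = -608.6
ΔH°rxn = (-1520.0) − (-608.6) = -911.4 kcal/mol

ΔH°rxn = -911.4 kcal/mol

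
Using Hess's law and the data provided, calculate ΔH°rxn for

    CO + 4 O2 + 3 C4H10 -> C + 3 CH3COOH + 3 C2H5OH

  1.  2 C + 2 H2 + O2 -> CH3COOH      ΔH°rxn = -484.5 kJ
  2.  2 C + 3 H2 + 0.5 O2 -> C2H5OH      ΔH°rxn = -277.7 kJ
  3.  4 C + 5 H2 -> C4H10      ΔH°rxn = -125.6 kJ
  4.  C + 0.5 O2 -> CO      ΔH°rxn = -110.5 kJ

ΔH°rxn = -1799.3 kJ

eq. 1 × 3 (scale by 3 for the 3 CH3COOH): (3)·(-484.5) = -1453.5 kJ
eq. 2 × 3 (scale by 3 for the 3 C2H5OH): (3)·(-277.7) = -833.1 kJ
eq. 3 reversed and × 3 (C4H10 must end up as a reactant; scale by 3 for the 3 C4H10): (-3)·(-125.6) = +376.8 kJ
eq. 4 reversed (reverse to put CO on the reactant side): +110.5 kJ
ΔH°rxn = (3)·(-484.5) + (3)·(-277.7) + (-3)·(-125.6) + (-1)·(-110.5) = -1799.3 kJ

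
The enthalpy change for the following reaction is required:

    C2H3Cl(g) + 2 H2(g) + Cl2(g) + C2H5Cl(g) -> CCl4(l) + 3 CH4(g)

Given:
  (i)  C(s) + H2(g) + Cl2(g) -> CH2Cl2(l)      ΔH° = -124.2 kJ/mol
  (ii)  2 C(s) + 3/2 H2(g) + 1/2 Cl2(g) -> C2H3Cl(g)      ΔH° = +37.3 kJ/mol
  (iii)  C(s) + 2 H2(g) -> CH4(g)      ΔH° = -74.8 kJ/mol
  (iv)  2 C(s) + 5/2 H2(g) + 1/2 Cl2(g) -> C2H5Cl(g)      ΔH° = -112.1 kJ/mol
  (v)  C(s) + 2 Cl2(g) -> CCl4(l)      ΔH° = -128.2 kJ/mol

ΔH° = -277.8 kJ/mol

(i): not needed (CH2Cl2(l) appears nowhere else).
(ii) reversed (reverse to put C2H3Cl(g) on the reactant side): -37.3 kJ/mol
(iii) × 3 (×3 to match 3 CH4(g) in the target): (3)·(-74.8) = -224.4 kJ/mol
(iv) reversed (C2H5Cl(g) must end up as a reactant): +112.1 kJ/mol
(v) as written (CCl4(l) already on the product side): -128.2 kJ/mol
ΔH° = (-1)·(+37.3) + (3)·(-74.8) + (-1)·(-112.1) + (1)·(-128.2) = -277.8 kJ/mol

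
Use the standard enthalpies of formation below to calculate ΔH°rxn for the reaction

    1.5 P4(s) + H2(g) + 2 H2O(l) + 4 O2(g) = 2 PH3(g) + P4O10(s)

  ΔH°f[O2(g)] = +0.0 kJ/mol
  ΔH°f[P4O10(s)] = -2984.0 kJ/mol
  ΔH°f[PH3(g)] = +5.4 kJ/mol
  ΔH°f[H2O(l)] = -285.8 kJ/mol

Products: 2·(+5.4) + 1·(-2984.0) = -2973.2
Reactants: 3/2·(+0.0) + 1·(+0.0) + 2·(-285.8) + 4·(+0.0) = -571.6
ΔH°rxn = (-2973.2) − (-571.6) = -2401.6 kJ/mol

ΔH°rxn = -2401.6 kJ/mol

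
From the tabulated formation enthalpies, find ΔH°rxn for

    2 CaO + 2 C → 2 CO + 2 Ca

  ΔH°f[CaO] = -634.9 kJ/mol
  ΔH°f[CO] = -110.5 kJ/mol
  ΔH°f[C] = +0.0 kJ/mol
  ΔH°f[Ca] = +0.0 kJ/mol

ΔH°rxn = 1048.8 kJ/mol

ΔH°rxn = Σ nΔHf°(products) − Σ nΔHf°(reactants).
Products: 2·(-110.5) + 2·(+0.0) = -221.0
Reactants: 2·(-634.9) + 2·(+0.0) = -1269.8
ΔH°rxn = (-221.0) − (-1269.8) = 1048.8 kJ/mol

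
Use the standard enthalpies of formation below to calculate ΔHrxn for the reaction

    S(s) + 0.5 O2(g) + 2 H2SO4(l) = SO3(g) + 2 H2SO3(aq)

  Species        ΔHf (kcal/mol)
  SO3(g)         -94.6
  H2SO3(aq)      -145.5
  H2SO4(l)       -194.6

ΔHrxn = 3.6 kcal/mol

Products: 1·(-94.6) + 2·(-145.5) = -385.6
Reactants: 1·(+0.0) + 1/2·(+0.0) + 2·(-194.6) = -389.2
ΔHrxn = (-385.6) − (-389.2) = 3.6 kcal/mol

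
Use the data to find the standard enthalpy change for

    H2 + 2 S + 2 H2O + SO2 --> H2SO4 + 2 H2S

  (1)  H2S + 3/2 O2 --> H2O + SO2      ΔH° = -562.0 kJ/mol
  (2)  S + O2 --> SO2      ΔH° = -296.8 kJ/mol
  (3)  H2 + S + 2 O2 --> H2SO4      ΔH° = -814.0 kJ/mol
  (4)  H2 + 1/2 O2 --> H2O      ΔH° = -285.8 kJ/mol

ΔH° = 13.2 kJ/mol

(1) reversed and × 2: (-2)·(-562.0) = +1124.0 kJ/mol
(2) as written: -296.8 kJ/mol
(3) as written: -814.0 kJ/mol
(4): not needed.
By Hess's law, ΔH° = (-2)·(-562.0) + (1)·(-296.8) + (1)·(-814.0) = 13.2 kJ/mol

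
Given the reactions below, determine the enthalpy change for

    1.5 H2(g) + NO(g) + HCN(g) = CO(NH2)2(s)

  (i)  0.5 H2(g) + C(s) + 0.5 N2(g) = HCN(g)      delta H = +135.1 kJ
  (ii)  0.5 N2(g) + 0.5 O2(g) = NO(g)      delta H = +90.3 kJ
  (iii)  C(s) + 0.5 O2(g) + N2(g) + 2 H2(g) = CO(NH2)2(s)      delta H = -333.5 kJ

delta H = -558.9 kJ

(i) reversed (HCN(g) must end up as a reactant): -135.1 kJ
(ii) reversed (NO(g) must end up as a reactant): -90.3 kJ
(iii) as written (CO(NH2)2(s) already on the product side): -333.5 kJ
delta H = (-135.1) + (-90.3) + (-333.5) = -558.9 kJ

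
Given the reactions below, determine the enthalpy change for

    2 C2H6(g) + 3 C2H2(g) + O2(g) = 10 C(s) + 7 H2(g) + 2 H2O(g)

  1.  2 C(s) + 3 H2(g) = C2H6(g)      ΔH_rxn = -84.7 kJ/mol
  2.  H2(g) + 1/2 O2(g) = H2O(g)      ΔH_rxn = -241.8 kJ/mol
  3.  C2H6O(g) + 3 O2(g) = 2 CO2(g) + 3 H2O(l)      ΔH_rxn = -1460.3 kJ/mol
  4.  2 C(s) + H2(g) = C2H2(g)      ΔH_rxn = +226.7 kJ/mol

ΔH_rxn = -994.3 kJ/mol

eq. 1 reversed and × 2: (-2)·(-84.7) = +169.4 kJ/mol
eq. 2 × 2: (2)·(-241.8) = -483.6 kJ/mol
eq. 3: not needed.
eq. 4 reversed and × 3: (-3)·(+226.7) = -680.1 kJ/mol
ΔH_rxn = (-2)·(-84.7) + (2)·(-241.8) + (-3)·(+226.7) = -994.3 kJ/mol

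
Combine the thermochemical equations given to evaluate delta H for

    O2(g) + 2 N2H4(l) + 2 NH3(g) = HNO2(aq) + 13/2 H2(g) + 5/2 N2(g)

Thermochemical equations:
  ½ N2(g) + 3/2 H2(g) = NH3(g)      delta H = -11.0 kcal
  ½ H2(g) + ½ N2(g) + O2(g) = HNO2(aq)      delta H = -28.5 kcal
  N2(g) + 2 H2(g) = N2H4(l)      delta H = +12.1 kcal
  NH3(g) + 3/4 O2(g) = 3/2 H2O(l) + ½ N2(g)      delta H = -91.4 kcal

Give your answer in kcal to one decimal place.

equation 1 reversed and × 2: (-2)·(-11.0) = +22.0 kcal
equation 2 as written (HNO2(aq) already on the product side): -28.5 kcal
equation 3 reversed and × 2 (reverse to put N2H4(l) on the reactant side; scale by 2 for the 2 N2H4(l)): (-2)·(+12.1) = -24.2 kcal
equation 4: not needed (H2O(l) appears nowhere else).
By Hess's law, delta H = (-2)·(-11.0) + (1)·(-28.5) + (-2)·(+12.1) = -30.7 kcal

delta H = -30.7 kcal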